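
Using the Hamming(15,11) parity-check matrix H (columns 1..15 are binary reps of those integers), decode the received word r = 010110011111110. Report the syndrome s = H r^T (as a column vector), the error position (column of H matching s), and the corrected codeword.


s = (1, 1, 0, 0)^T, error position = 12, corrected codeword c = 010110011110110

Compute s = H r^T mod 2 one row at a time:
  s_1 = 1 + 1 + 1 + 1 + 1 + 1 + 1 + 0 = 7 ≡ 1 (mod 2).
  s_2 = 1 + 1 + 0 + 0 + 1 + 1 + 1 + 0 = 5 ≡ 1 (mod 2).
  s_3 = 1 + 0 + 0 + 0 + 1 + 1 + 1 + 0 = 4 ≡ 0 (mod 2).
  s_4 = 0 + 0 + 1 + 0 + 1 + 1 + 1 + 0 = 4 ≡ 0 (mod 2).
s = (1, 1, 0, 0)^T — this equals column 12 of H (binary 1100), so error is at position 12.
Correct: flip bit 12 of r = 010110011111110 to get c = 010110011110110.


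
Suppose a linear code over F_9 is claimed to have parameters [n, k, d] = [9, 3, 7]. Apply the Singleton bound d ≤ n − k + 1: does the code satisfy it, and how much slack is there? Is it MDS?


Singleton RHS = n − k + 1 = 7, slack = 0, bound satisfied, MDS.

Singleton bound: d ≤ n − k + 1.
Here n = 9, k = 3, so n − k + 1 = 7.
Given d = 7, check d ≤ 7: YES.
Slack = (n − k + 1) − d = 0.
The code is MDS (slack = 0).
Description: the claimed parameters are [9, 3, 7]_9; such a code would be MDS (meets Singleton bound).


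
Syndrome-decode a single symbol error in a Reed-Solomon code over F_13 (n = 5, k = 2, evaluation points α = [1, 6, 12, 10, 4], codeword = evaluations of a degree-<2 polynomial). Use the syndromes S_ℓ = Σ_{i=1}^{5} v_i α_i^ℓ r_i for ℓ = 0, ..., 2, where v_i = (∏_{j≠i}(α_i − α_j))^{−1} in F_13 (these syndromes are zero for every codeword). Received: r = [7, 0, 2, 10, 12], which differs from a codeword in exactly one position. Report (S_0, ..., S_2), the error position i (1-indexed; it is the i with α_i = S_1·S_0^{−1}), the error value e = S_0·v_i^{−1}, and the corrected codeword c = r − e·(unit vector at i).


S = (11, 5, 7), error at position 5, error magnitude e = 4, c = [7, 0, 2, 10, 8].

Step 1: column multipliers v_i = (∏_{j≠i}(α_i − α_j))^{−1} mod 13.
  i = 1 (α = 1): (1−6)(1−12)(1−10)(1−4) = (−5)·(−11)·(−9)·(−3) = 1485 ≡ 3, so v_1 = 3^{−1} = 9 (mod 13).
  i = 2 (α = 6): (6−1)(6−12)(6−10)(6−4) = 5·(−6)·(−4)·2 = 240 ≡ 6, so v_2 = 6^{−1} = 11 (mod 13).
  i = 3 (α = 12): (12−1)(12−6)(12−10)(12−4) = 11·6·2·8 = 1056 ≡ 3, so v_3 = 3^{−1} = 9 (mod 13).
  i = 4 (α = 10): (10−1)(10−6)(10−12)(10−4) = 9·4·(−2)·6 = −432 ≡ 10, so v_4 = 10^{−1} = 4 (mod 13).
  i = 5 (α = 4): (4−1)(4−6)(4−12)(4−10) = 3·(−2)·(−8)·(−6) = −288 ≡ 11, so v_5 = 11^{−1} = 6 (mod 13).
  v = [9, 11, 9, 4, 6].
Step 2: syndromes of r = [7, 0, 2, 10, 12] (all sums mod 13).
  S_0 = Σ v_i r_i = 9·7 + 11·0 + 9·2 + 4·10 + 6·12 = 193 ≡ 11.
  S_1 = Σ v_i α_i r_i = 9·1·7 + 11·6·0 + 9·12·2 + 4·10·10 + 6·4·12 = 967 ≡ 5.
  α_i^2 mod 13 = [1, 10, 1, 9, 3].
  S_2 = Σ v_i α_i^2 r_i = 9·1·7 + 11·10·0 + 9·1·2 + 4·9·10 + 6·3·12 = 657 ≡ 7.
  S = (11, 5, 7) ≠ 0, so r is not a codeword (an error is present).
Step 3: locate the error. For a single error e at position i, S_ℓ = v_i·e·α_i^ℓ, so α_err = S_1/S_0.
  S_0^{−1} = 11^{−1} = 6 (mod 13), so α_err = 5·6 = 30 ≡ 4 = α_5. Error position i = 5.
  Consistency check: S_2/S_1 = 7·8 = 56 ≡ 4 = α_err ✓ (single-error assumption holds).
Step 4: error magnitude e = S_0/v_5 = S_0·∏_{j≠5}(α_5 − α_j) = 11·11 = 121 ≡ 4 (mod 13).
Step 5: correct position 5: c_5 = r_5 − e = 12 − 4 ≡ 8 (mod 13). Hence c = [7, 0, 2, 10, 8].
  Check: interpolating c through the α_i gives m(x) = 11 + 9·x (degree < 2) with m(α_i) = c_i for every i, so c is indeed a codeword.


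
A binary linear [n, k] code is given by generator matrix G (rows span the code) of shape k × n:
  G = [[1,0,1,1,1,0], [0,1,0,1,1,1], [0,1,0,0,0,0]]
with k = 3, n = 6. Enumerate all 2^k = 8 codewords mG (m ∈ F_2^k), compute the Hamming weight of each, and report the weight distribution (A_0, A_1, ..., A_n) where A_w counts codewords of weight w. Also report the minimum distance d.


Weight distribution: A_0 = 1, A_1 = 1, A_3 = 2, A_4 = 3, A_5 = 1. Minimum distance d = 1.

Enumerate all 2^3 = 8 messages m ∈ F_2^3.
For each, compute codeword c = mG in F_2^6, then tally its weight.
  m = 000 → c = 000000, weight = 0.
  m = 100 → c = 101110, weight = 4.
  m = 010 → c = 010111, weight = 4.
  m = 110 → c = 111001, weight = 4.
  m = 001 → c = 010000, weight = 1.
  m = 101 → c = 111110, weight = 5.
  m = 011 → c = 000111, weight = 3.
  m = 111 → c = 101001, weight = 3.
Tally weights:
  weight 0: 1 codewords.
  weight 1: 1 codewords.
  weight 3: 2 codewords.
  weight 4: 3 codewords.
  weight 5: 1 codewords.
Minimum distance d = smallest w > 0 with A_w > 0 = 1.
Sanity: Σ A_w = 8 = 2^3 = 8 ✓.


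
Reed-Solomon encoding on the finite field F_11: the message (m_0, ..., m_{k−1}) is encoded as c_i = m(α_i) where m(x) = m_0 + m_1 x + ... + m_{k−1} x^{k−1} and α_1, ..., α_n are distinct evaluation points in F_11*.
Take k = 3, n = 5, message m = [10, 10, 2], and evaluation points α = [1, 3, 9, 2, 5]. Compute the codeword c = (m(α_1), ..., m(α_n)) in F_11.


c = [0, 3, 9, 5, 0]

Message polynomial: m(x) = 10 + 10·x + 2·x^2 (mod 11).
For each evaluation point α_i, compute m(α_i) mod 11:
  α_1 = 1: Horner steps 2 → 1 → 0, so m(1) = 0.
  α_2 = 3: Horner steps 2 → 5 → 3, so m(3) = 3.
  α_3 = 9: Horner steps 2 → 6 → 9, so m(9) = 9.
  α_4 = 2: Horner steps 2 → 3 → 5, so m(2) = 5.
  α_5 = 5: Horner steps 2 → 9 → 0, so m(5) = 0.
Codeword c = [0, 3, 9, 5, 0] ∈ F_11^5.


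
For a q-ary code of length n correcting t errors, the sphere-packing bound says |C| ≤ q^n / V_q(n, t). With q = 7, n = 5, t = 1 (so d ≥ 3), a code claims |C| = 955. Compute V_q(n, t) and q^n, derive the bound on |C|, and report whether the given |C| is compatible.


V_q(n, t) = 31, q^n = 16807, Hamming bound = 542, |C| = 955 > bound (violated).

Step 1: Compute V_q(n, t) = Σ_{j=0}^1 C(n, j) (q−1)^j.
  j = 0: C(5,0)·(6)^0 = 1·1 = 1.
  j = 1: C(5,1)·(6)^1 = 5·6 = 30.
  V_q(n, t) = 1 + 30 = 31.
Step 2: q^n = 7^5 = 16807.
Step 3: Hamming bound ⌊q^n / V_q(n,t)⌋ = ⌊16807/31⌋ = 542.
Step 4: Compare |C| = 955 to 542: violated.
The claimed |C| lies above the Hamming bound, so no 7-ary code of length 5 with d ≥ 3 can have 955 codewords.


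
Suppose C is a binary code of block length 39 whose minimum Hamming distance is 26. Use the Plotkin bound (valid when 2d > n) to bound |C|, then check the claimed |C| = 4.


Plotkin bound M ≤ 4; given |C| = 4 ≤ bound (satisfied).

Check applicability: 2d = 52, n = 39.
2d − n = 13 > 0, so Plotkin applies.
Compute d/(2d−n) = 26/13 ≈ 2.0000.
⌊d/(2d−n)⌋ = 2.
Plotkin bound: M ≤ 2·2 = 4.
Given |C| = 4, check: satisfied.
This |C| is at the Plotkin bound.


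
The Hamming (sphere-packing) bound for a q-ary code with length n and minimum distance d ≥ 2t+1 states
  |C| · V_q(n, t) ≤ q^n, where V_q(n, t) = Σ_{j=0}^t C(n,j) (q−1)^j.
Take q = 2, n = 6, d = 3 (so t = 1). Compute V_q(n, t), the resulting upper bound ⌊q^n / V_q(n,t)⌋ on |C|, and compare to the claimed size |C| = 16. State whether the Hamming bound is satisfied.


V_q(n, t) = 7, q^n = 64, Hamming bound = 9, |C| = 16 > bound (violated).

Step 1: Compute V_q(n, t) = Σ_{j=0}^1 C(n, j) (q−1)^j.
  j = 0: C(6,0)·(1)^0 = 1·1 = 1.
  j = 1: C(6,1)·(1)^1 = 6·1 = 6.
  V_q(n, t) = 1 + 6 = 7.
Step 2: q^n = 2^6 = 64.
Step 3: Hamming bound ⌊q^n / V_q(n,t)⌋ = ⌊64/7⌋ = 9.
Step 4: Compare |C| = 16 to 9: violated.
The claimed |C| lies above the Hamming bound, so no 2-ary code of length 6 with d ≥ 3 can have 16 codewords.


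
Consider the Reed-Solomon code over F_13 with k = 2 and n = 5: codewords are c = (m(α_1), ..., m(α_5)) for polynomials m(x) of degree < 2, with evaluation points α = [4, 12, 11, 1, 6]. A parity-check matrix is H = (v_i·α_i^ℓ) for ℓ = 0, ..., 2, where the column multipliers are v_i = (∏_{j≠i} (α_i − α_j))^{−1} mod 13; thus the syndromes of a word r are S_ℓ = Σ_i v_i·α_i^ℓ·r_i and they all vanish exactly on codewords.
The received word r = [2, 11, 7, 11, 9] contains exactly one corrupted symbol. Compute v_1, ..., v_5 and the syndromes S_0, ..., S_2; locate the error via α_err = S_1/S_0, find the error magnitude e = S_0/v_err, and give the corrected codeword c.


S = (9, 4, 9), error at position 2, error magnitude e = 7, c = [2, 4, 7, 11, 9].

Step 1: column multipliers v_i = (∏_{j≠i}(α_i − α_j))^{−1} mod 13.
  i = 1 (α = 4): (4−12)(4−11)(4−1)(4−6) = (−8)·(−7)·3·(−2) = −336 ≡ 2, so v_1 = 2^{−1} = 7 (mod 13).
  i = 2 (α = 12): (12−4)(12−11)(12−1)(12−6) = 8·1·11·6 = 528 ≡ 8, so v_2 = 8^{−1} = 5 (mod 13).
  i = 3 (α = 11): (11−4)(11−12)(11−1)(11−6) = 7·(−1)·10·5 = −350 ≡ 1, so v_3 = 1^{−1} = 1 (mod 13).
  i = 4 (α = 1): (1−4)(1−12)(1−11)(1−6) = (−3)·(−11)·(−10)·(−5) = 1650 ≡ 12, so v_4 = 12^{−1} = 12 (mod 13).
  i = 5 (α = 6): (6−4)(6−12)(6−11)(6−1) = 2·(−6)·(−5)·5 = 300 ≡ 1, so v_5 = 1^{−1} = 1 (mod 13).
  v = [7, 5, 1, 12, 1].
Step 2: syndromes of r = [2, 11, 7, 11, 9] (all sums mod 13).
  S_0 = Σ v_i r_i = 7·2 + 5·11 + 1·7 + 12·11 + 1·9 = 217 ≡ 9.
  S_1 = Σ v_i α_i r_i = 7·4·2 + 5·12·11 + 1·11·7 + 12·1·11 + 1·6·9 = 979 ≡ 4.
  α_i^2 mod 13 = [3, 1, 4, 1, 10].
  S_2 = Σ v_i α_i^2 r_i = 7·3·2 + 5·1·11 + 1·4·7 + 12·1·11 + 1·10·9 = 347 ≡ 9.
  S = (9, 4, 9) ≠ 0, so r is not a codeword (an error is present).
Step 3: locate the error. For a single error e at position i, S_ℓ = v_i·e·α_i^ℓ, so α_err = S_1/S_0.
  S_0^{−1} = 9^{−1} = 3 (mod 13), so α_err = 4·3 = 12 ≡ 12 = α_2. Error position i = 2.
  Consistency check: S_2/S_1 = 9·10 = 90 ≡ 12 = α_err ✓ (single-error assumption holds).
Step 4: error magnitude e = S_0/v_2 = S_0·∏_{j≠2}(α_2 − α_j) = 9·8 = 72 ≡ 7 (mod 13).
Step 5: correct position 2: c_2 = r_2 − e = 11 − 7 ≡ 4 (mod 13). Hence c = [2, 4, 7, 11, 9].
  Check: interpolating c through the α_i gives m(x) = 1 + 10·x (degree < 2) with m(α_i) = c_i for every i, so c is indeed a codeword.


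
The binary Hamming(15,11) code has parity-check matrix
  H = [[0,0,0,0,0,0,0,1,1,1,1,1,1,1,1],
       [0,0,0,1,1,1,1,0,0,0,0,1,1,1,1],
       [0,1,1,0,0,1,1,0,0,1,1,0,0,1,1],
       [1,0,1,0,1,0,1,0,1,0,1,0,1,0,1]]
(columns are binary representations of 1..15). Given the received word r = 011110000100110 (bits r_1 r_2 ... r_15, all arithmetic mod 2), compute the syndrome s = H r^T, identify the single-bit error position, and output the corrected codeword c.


s = (1, 0, 0, 1)^T, error position = 9, corrected codeword c = 011110001100110

Compute s = H r^T mod 2 one row at a time:
  s_1 = 0 + 0 + 1 + 0 + 0 + 1 + 1 + 0 = 3 ≡ 1 (mod 2).
  s_2 = 1 + 1 + 0 + 0 + 0 + 1 + 1 + 0 = 4 ≡ 0 (mod 2).
  s_3 = 1 + 1 + 0 + 0 + 1 + 0 + 1 + 0 = 4 ≡ 0 (mod 2).
  s_4 = 0 + 1 + 1 + 0 + 0 + 0 + 1 + 0 = 3 ≡ 1 (mod 2).
s = (1, 0, 0, 1)^T — this equals column 9 of H (binary 1001), so error is at position 9.
Correct: flip bit 9 of r = 011110000100110 to get c = 011110001100110.


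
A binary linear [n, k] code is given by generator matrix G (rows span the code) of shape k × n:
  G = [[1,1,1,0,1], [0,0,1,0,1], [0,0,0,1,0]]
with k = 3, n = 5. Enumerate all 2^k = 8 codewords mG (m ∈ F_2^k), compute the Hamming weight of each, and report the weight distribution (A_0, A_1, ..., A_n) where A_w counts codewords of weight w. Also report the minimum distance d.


Weight distribution: A_0 = 1, A_1 = 1, A_2 = 2, A_3 = 2, A_4 = 1, A_5 = 1. Minimum distance d = 1.

Enumerate all 2^3 = 8 messages m ∈ F_2^3.
For each, compute codeword c = mG in F_2^5, then tally its weight.
  m = 000 → c = 00000, weight = 0.
  m = 100 → c = 11101, weight = 4.
  m = 010 → c = 00101, weight = 2.
  m = 110 → c = 11000, weight = 2.
  m = 001 → c = 00010, weight = 1.
  m = 101 → c = 11111, weight = 5.
  m = 011 → c = 00111, weight = 3.
  m = 111 → c = 11010, weight = 3.
Tally weights:
  weight 0: 1 codewords.
  weight 1: 1 codewords.
  weight 2: 2 codewords.
  weight 3: 2 codewords.
  weight 4: 1 codewords.
  weight 5: 1 codewords.
Minimum distance d = smallest w > 0 with A_w > 0 = 1.
Sanity: Σ A_w = 8 = 2^3 = 8 ✓.


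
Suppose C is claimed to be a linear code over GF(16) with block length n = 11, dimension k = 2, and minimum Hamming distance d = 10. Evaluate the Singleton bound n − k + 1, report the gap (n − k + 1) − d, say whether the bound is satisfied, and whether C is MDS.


Singleton RHS = n − k + 1 = 10, slack = 0, bound satisfied, MDS.

Singleton bound: d ≤ n − k + 1.
Here n = 11, k = 2, so n − k + 1 = 10.
Given d = 10, check d ≤ 10: YES.
Slack = (n − k + 1) − d = 0.
The code is MDS (slack = 0).
Description: the claimed parameters are [11, 2, 10]_16; such a code would be MDS (meets Singleton bound).


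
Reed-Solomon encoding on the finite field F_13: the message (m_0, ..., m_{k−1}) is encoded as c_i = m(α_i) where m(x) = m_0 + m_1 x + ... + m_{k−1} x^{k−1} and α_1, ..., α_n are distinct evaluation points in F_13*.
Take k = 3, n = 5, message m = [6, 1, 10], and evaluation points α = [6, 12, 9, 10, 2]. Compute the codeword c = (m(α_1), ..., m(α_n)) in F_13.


c = [8, 2, 6, 2, 9]

Message polynomial: m(x) = 6 + 1·x + 10·x^2 (mod 13).
For each evaluation point α_i, compute m(α_i) mod 13:
  α_1 = 6: Horner steps 10 → 9 → 8, so m(6) = 8.
  α_2 = 12: Horner steps 10 → 4 → 2, so m(12) = 2.
  α_3 = 9: Horner steps 10 → 0 → 6, so m(9) = 6.
  α_4 = 10: Horner steps 10 → 10 → 2, so m(10) = 2.
  α_5 = 2: Horner steps 10 → 8 → 9, so m(2) = 9.
Codeword c = [8, 2, 6, 2, 9] ∈ F_13^5.


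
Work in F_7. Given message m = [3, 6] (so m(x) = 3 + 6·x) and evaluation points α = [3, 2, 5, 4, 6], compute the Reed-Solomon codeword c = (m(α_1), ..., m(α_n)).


c = [0, 1, 5, 6, 4]

Message polynomial: m(x) = 3 + 6·x (mod 7).
For each evaluation point α_i, compute m(α_i) mod 7:
  α_1 = 3: Horner steps 6 → 0, so m(3) = 0.
  α_2 = 2: Horner steps 6 → 1, so m(2) = 1.
  α_3 = 5: Horner steps 6 → 5, so m(5) = 5.
  α_4 = 4: Horner steps 6 → 6, so m(4) = 6.
  α_5 = 6: Horner steps 6 → 4, so m(6) = 4.
Codeword c = [0, 1, 5, 6, 4] ∈ F_7^5.


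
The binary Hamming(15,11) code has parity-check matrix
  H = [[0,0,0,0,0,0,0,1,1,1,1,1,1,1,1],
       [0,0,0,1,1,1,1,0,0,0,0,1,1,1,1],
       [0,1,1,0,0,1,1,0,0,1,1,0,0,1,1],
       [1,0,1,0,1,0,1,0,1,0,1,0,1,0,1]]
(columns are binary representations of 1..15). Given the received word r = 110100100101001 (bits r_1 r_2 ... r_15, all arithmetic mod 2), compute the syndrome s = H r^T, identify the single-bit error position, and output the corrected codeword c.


s = (1, 0, 0, 1)^T, error position = 9, corrected codeword c = 110100101101001

Compute s = H r^T mod 2 one row at a time:
  s_1 = 0 + 0 + 1 + 0 + 1 + 0 + 0 + 1 = 3 ≡ 1 (mod 2).
  s_2 = 1 + 0 + 0 + 1 + 1 + 0 + 0 + 1 = 4 ≡ 0 (mod 2).
  s_3 = 1 + 0 + 0 + 1 + 1 + 0 + 0 + 1 = 4 ≡ 0 (mod 2).
  s_4 = 1 + 0 + 0 + 1 + 0 + 0 + 0 + 1 = 3 ≡ 1 (mod 2).
s = (1, 0, 0, 1)^T — this equals column 9 of H (binary 1001), so error is at position 9.
Correct: flip bit 9 of r = 110100100101001 to get c = 110100101101001.


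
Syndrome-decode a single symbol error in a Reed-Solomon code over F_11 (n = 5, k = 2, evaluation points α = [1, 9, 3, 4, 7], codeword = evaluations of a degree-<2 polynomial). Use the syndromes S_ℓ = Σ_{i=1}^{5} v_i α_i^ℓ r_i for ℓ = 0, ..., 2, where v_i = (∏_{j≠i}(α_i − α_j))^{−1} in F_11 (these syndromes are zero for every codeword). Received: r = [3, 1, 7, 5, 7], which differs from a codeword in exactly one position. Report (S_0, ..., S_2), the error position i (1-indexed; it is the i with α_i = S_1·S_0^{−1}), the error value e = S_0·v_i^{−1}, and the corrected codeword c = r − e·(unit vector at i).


S = (3, 9, 5), error at position 3, error magnitude e = 10, c = [3, 1, 8, 5, 7].

Step 1: column multipliers v_i = (∏_{j≠i}(α_i − α_j))^{−1} mod 11.
  i = 1 (α = 1): (1−9)(1−3)(1−4)(1−7) = (−8)·(−2)·(−3)·(−6) = 288 ≡ 2, so v_1 = 2^{−1} = 6 (mod 11).
  i = 2 (α = 9): (9−1)(9−3)(9−4)(9−7) = 8·6·5·2 = 480 ≡ 7, so v_2 = 7^{−1} = 8 (mod 11).
  i = 3 (α = 3): (3−1)(3−9)(3−4)(3−7) = 2·(−6)·(−1)·(−4) = −48 ≡ 7, so v_3 = 7^{−1} = 8 (mod 11).
  i = 4 (α = 4): (4−1)(4−9)(4−3)(4−7) = 3·(−5)·1·(−3) = 45 ≡ 1, so v_4 = 1^{−1} = 1 (mod 11).
  i = 5 (α = 7): (7−1)(7−9)(7−3)(7−4) = 6·(−2)·4·3 = −144 ≡ 10, so v_5 = 10^{−1} = 10 (mod 11).
  v = [6, 8, 8, 1, 10].
Step 2: syndromes of r = [3, 1, 7, 5, 7] (all sums mod 11).
  S_0 = Σ v_i r_i = 6·3 + 8·1 + 8·7 + 1·5 + 10·7 = 157 ≡ 3.
  S_1 = Σ v_i α_i r_i = 6·1·3 + 8·9·1 + 8·3·7 + 1·4·5 + 10·7·7 = 768 ≡ 9.
  α_i^2 mod 11 = [1, 4, 9, 5, 5].
  S_2 = Σ v_i α_i^2 r_i = 6·1·3 + 8·4·1 + 8·9·7 + 1·5·5 + 10·5·7 = 929 ≡ 5.
  S = (3, 9, 5) ≠ 0, so r is not a codeword (an error is present).
Step 3: locate the error. For a single error e at position i, S_ℓ = v_i·e·α_i^ℓ, so α_err = S_1/S_0.
  S_0^{−1} = 3^{−1} = 4 (mod 11), so α_err = 9·4 = 36 ≡ 3 = α_3. Error position i = 3.
  Consistency check: S_2/S_1 = 5·5 = 25 ≡ 3 = α_err ✓ (single-error assumption holds).
Step 4: error magnitude e = S_0/v_3 = S_0·∏_{j≠3}(α_3 − α_j) = 3·7 = 21 ≡ 10 (mod 11).
Step 5: correct position 3: c_3 = r_3 − e = 7 − 10 ≡ 8 (mod 11). Hence c = [3, 1, 8, 5, 7].
  Check: interpolating c through the α_i gives m(x) = 6 + 8·x (degree < 2) with m(α_i) = c_i for every i, so c is indeed a codeword.


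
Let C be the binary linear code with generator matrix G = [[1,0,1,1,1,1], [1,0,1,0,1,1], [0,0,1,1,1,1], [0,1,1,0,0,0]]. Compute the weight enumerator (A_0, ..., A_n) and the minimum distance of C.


Weight distribution: A_0 = 1, A_1 = 2, A_2 = 2, A_3 = 4, A_4 = 5, A_5 = 2. Minimum distance d = 1.

Enumerate all 2^4 = 16 messages m ∈ F_2^4.
For each, compute codeword c = mG in F_2^6, then tally its weight.
  m = 0000 → c = 000000, weight = 0.
  m = 1000 → c = 101111, weight = 5.
  m = 0100 → c = 101011, weight = 4.
  m = 1100 → c = 000100, weight = 1.
  m = 0010 → c = 001111, weight = 4.
  m = 1010 → c = 100000, weight = 1.
  m = 0110 → c = 100100, weight = 2.
  m = 1110 → c = 001011, weight = 3.
  m = 0001 → c = 011000, weight = 2.
  m = 1001 → c = 110111, weight = 5.
  m = 0101 → c = 110011, weight = 4.
  m = 1101 → c = 011100, weight = 3.
  m = 0011 → c = 010111, weight = 4.
  m = 1011 → c = 111000, weight = 3.
  m = 0111 → c = 111100, weight = 4.
  m = 1111 → c = 010011, weight = 3.
Tally weights:
  weight 0: 1 codewords.
  weight 1: 2 codewords.
  weight 2: 2 codewords.
  weight 3: 4 codewords.
  weight 4: 5 codewords.
  weight 5: 2 codewords.
Minimum distance d = smallest w > 0 with A_w > 0 = 1.
Sanity: Σ A_w = 16 = 2^4 = 16 ✓.


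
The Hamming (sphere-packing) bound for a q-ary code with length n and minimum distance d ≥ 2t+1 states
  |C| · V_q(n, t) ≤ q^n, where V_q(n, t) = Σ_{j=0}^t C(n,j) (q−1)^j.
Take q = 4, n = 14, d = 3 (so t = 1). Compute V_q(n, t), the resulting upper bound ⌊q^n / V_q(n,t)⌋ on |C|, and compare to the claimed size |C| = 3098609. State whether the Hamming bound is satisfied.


V_q(n, t) = 43, q^n = 268435456, Hamming bound = 6242685, |C| = 3098609 ≤ bound (satisfied).

Step 1: Compute V_q(n, t) = Σ_{j=0}^1 C(n, j) (q−1)^j.
  j = 0: C(14,0)·(3)^0 = 1·1 = 1.
  j = 1: C(14,1)·(3)^1 = 14·3 = 42.
  V_q(n, t) = 1 + 42 = 43.
Step 2: q^n = 4^14 = 268435456.
Step 3: Hamming bound ⌊q^n / V_q(n,t)⌋ = ⌊268435456/43⌋ = 6242685.
Step 4: Compare |C| = 3098609 to 6242685: satisfied.
The claimed |C| lies below the Hamming bound.


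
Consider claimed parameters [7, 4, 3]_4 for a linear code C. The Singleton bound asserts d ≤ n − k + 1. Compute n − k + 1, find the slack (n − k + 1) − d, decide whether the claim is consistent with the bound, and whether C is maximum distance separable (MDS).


Singleton RHS = n − k + 1 = 4, slack = 1, bound satisfied, not MDS.

Singleton bound: d ≤ n − k + 1.
Here n = 7, k = 4, so n − k + 1 = 4.
Given d = 3, check d ≤ 4: YES.
Slack = (n − k + 1) − d = 1.
The code is NOT MDS (slack = 1 > 0).
Description: the claimed parameters are [7, 4, 3]_4; such a code would be non-MDS.


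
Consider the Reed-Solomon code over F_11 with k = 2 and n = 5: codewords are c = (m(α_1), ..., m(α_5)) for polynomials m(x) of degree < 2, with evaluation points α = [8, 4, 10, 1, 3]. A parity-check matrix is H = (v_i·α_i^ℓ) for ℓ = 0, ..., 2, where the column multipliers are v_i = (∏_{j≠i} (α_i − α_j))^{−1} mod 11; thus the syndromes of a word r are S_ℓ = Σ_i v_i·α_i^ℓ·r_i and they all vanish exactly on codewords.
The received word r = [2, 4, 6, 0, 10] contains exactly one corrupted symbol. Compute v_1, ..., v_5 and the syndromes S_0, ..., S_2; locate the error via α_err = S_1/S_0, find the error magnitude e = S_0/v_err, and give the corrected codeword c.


S = (2, 9, 2), error at position 3, error magnitude e = 5, c = [2, 4, 1, 0, 10].

Step 1: column multipliers v_i = (∏_{j≠i}(α_i − α_j))^{−1} mod 11.
  i = 1 (α = 8): (8−4)(8−10)(8−1)(8−3) = 4·(−2)·7·5 = −280 ≡ 6, so v_1 = 6^{−1} = 2 (mod 11).
  i = 2 (α = 4): (4−8)(4−10)(4−1)(4−3) = (−4)·(−6)·3·1 = 72 ≡ 6, so v_2 = 6^{−1} = 2 (mod 11).
  i = 3 (α = 10): (10−8)(10−4)(10−1)(10−3) = 2·6·9·7 = 756 ≡ 8, so v_3 = 8^{−1} = 7 (mod 11).
  i = 4 (α = 1): (1−8)(1−4)(1−10)(1−3) = (−7)·(−3)·(−9)·(−2) = 378 ≡ 4, so v_4 = 4^{−1} = 3 (mod 11).
  i = 5 (α = 3): (3−8)(3−4)(3−10)(3−1) = (−5)·(−1)·(−7)·2 = −70 ≡ 7, so v_5 = 7^{−1} = 8 (mod 11).
  v = [2, 2, 7, 3, 8].
Step 2: syndromes of r = [2, 4, 6, 0, 10] (all sums mod 11).
  S_0 = Σ v_i r_i = 2·2 + 2·4 + 7·6 + 3·0 + 8·10 = 134 ≡ 2.
  S_1 = Σ v_i α_i r_i = 2·8·2 + 2·4·4 + 7·10·6 + 3·1·0 + 8·3·10 = 724 ≡ 9.
  α_i^2 mod 11 = [9, 5, 1, 1, 9].
  S_2 = Σ v_i α_i^2 r_i = 2·9·2 + 2·5·4 + 7·1·6 + 3·1·0 + 8·9·10 = 838 ≡ 2.
  S = (2, 9, 2) ≠ 0, so r is not a codeword (an error is present).
Step 3: locate the error. For a single error e at position i, S_ℓ = v_i·e·α_i^ℓ, so α_err = S_1/S_0.
  S_0^{−1} = 2^{−1} = 6 (mod 11), so α_err = 9·6 = 54 ≡ 10 = α_3. Error position i = 3.
  Consistency check: S_2/S_1 = 2·5 = 10 ≡ 10 = α_err ✓ (single-error assumption holds).
Step 4: error magnitude e = S_0/v_3 = S_0·∏_{j≠3}(α_3 − α_j) = 2·8 = 16 ≡ 5 (mod 11).
Step 5: correct position 3: c_3 = r_3 − e = 6 − 5 ≡ 1 (mod 11). Hence c = [2, 4, 1, 0, 10].
  Check: interpolating c through the α_i gives m(x) = 6 + 5·x (degree < 2) with m(α_i) = c_i for every i, so c is indeed a codeword.


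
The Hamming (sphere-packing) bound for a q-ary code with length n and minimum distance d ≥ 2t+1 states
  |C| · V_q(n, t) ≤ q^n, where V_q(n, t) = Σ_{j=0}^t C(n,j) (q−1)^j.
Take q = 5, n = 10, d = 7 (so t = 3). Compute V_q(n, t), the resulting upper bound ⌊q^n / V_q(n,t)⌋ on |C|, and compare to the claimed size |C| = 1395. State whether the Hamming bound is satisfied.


V_q(n, t) = 8441, q^n = 9765625, Hamming bound = 1156, |C| = 1395 > bound (violated).

Step 1: Compute V_q(n, t) = Σ_{j=0}^3 C(n, j) (q−1)^j.
  j = 0: C(10,0)·(4)^0 = 1·1 = 1.
  j = 1: C(10,1)·(4)^1 = 10·4 = 40.
  j = 2: C(10,2)·(4)^2 = 45·16 = 720.
  j = 3: C(10,3)·(4)^3 = 120·64 = 7680.
  V_q(n, t) = 1 + 40 + 720 + 7680 = 8441.
Step 2: q^n = 5^10 = 9765625.
Step 3: Hamming bound ⌊q^n / V_q(n,t)⌋ = ⌊9765625/8441⌋ = 1156.
Step 4: Compare |C| = 1395 to 1156: violated.
The claimed |C| lies above the Hamming bound, so no 5-ary code of length 10 with d ≥ 7 can have 1395 codewords.


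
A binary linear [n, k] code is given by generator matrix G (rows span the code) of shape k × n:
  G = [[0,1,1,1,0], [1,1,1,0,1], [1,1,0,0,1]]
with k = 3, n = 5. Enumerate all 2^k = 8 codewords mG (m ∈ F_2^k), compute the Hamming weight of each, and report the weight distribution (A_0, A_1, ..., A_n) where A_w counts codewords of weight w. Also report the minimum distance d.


Weight distribution: A_0 = 1, A_1 = 1, A_2 = 1, A_3 = 3, A_4 = 2. Minimum distance d = 1.

Enumerate all 2^3 = 8 messages m ∈ F_2^3.
For each, compute codeword c = mG in F_2^5, then tally its weight.
  m = 000 → c = 00000, weight = 0.
  m = 100 → c = 01110, weight = 3.
  m = 010 → c = 11101, weight = 4.
  m = 110 → c = 10011, weight = 3.
  m = 001 → c = 11001, weight = 3.
  m = 101 → c = 10111, weight = 4.
  m = 011 → c = 00100, weight = 1.
  m = 111 → c = 01010, weight = 2.
Tally weights:
  weight 0: 1 codewords.
  weight 1: 1 codewords.
  weight 2: 1 codewords.
  weight 3: 3 codewords.
  weight 4: 2 codewords.
Minimum distance d = smallest w > 0 with A_w > 0 = 1.
Sanity: Σ A_w = 8 = 2^3 = 8 ✓.


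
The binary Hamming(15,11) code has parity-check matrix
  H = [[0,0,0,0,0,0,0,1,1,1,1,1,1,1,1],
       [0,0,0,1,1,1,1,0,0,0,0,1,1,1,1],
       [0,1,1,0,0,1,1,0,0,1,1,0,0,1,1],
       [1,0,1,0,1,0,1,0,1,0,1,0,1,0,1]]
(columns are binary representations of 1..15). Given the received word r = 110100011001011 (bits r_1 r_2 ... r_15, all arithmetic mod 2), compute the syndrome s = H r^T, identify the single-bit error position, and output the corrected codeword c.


s = (1, 0, 1, 1)^T, error position = 11, corrected codeword c = 110100011011011

Compute s = H r^T mod 2 one row at a time:
  s_1 = 1 + 1 + 0 + 0 + 1 + 0 + 1 + 1 = 5 ≡ 1 (mod 2).
  s_2 = 1 + 0 + 0 + 0 + 1 + 0 + 1 + 1 = 4 ≡ 0 (mod 2).
  s_3 = 1 + 0 + 0 + 0 + 0 + 0 + 1 + 1 = 3 ≡ 1 (mod 2).
  s_4 = 1 + 0 + 0 + 0 + 1 + 0 + 0 + 1 = 3 ≡ 1 (mod 2).
s = (1, 0, 1, 1)^T — this equals column 11 of H (binary 1011), so error is at position 11.
Correct: flip bit 11 of r = 110100011001011 to get c = 110100011011011.


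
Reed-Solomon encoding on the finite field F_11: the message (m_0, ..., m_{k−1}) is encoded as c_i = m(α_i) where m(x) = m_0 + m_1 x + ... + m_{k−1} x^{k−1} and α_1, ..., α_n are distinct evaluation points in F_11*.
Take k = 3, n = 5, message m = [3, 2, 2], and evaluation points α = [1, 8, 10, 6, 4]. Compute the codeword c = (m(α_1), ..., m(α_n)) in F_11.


c = [7, 4, 3, 10, 10]

Message polynomial: m(x) = 3 + 2·x + 2·x^2 (mod 11).
For each evaluation point α_i, compute m(α_i) mod 11:
  α_1 = 1: Horner steps 2 → 4 → 7, so m(1) = 7.
  α_2 = 8: Horner steps 2 → 7 → 4, so m(8) = 4.
  α_3 = 10: Horner steps 2 → 0 → 3, so m(10) = 3.
  α_4 = 6: Horner steps 2 → 3 → 10, so m(6) = 10.
  α_5 = 4: Horner steps 2 → 10 → 10, so m(4) = 10.
Codeword c = [7, 4, 3, 10, 10] ∈ F_11^5.


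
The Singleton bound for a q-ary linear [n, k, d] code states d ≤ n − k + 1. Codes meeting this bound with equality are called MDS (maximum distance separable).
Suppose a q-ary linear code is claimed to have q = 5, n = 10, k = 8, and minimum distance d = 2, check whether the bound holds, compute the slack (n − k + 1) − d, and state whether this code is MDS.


Singleton RHS = n − k + 1 = 3, slack = 1, bound satisfied, not MDS.

Singleton bound: d ≤ n − k + 1.
Here n = 10, k = 8, so n − k + 1 = 3.
Given d = 2, check d ≤ 3: YES.
Slack = (n − k + 1) − d = 1.
The code is NOT MDS (slack = 1 > 0).
Description: the claimed parameters are [10, 8, 2]_5; such a code would be non-MDS.


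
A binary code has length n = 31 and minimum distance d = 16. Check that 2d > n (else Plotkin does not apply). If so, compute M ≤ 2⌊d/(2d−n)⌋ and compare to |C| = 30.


Plotkin bound M ≤ 32; given |C| = 30 ≤ bound (satisfied).

Check applicability: 2d = 32, n = 31.
2d − n = 1 > 0, so Plotkin applies.
Compute d/(2d−n) = 16/1 ≈ 16.0000.
⌊d/(2d−n)⌋ = 16.
Plotkin bound: M ≤ 2·16 = 32.
Given |C| = 30, check: satisfied.
This |C| is below the Plotkin bound.


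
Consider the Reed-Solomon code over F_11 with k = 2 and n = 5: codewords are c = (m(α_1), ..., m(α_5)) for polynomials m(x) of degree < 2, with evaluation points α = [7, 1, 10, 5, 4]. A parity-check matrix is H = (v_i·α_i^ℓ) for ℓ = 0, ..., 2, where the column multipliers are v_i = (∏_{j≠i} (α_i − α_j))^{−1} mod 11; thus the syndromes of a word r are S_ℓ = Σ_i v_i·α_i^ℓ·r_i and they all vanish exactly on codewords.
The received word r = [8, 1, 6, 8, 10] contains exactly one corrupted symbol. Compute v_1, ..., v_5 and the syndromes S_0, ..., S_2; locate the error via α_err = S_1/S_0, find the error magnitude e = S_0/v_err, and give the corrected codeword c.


S = (4, 9, 1), error at position 4, error magnitude e = 6, c = [8, 1, 6, 2, 10].

Step 1: column multipliers v_i = (∏_{j≠i}(α_i − α_j))^{−1} mod 11.
  i = 1 (α = 7): (7−1)(7−10)(7−5)(7−4) = 6·(−3)·2·3 = −108 ≡ 2, so v_1 = 2^{−1} = 6 (mod 11).
  i = 2 (α = 1): (1−7)(1−10)(1−5)(1−4) = (−6)·(−9)·(−4)·(−3) = 648 ≡ 10, so v_2 = 10^{−1} = 10 (mod 11).
  i = 3 (α = 10): (10−7)(10−1)(10−5)(10−4) = 3·9·5·6 = 810 ≡ 7, so v_3 = 7^{−1} = 8 (mod 11).
  i = 4 (α = 5): (5−7)(5−1)(5−10)(5−4) = (−2)·4·(−5)·1 = 40 ≡ 7, so v_4 = 7^{−1} = 8 (mod 11).
  i = 5 (α = 4): (4−7)(4−1)(4−10)(4−5) = (−3)·3·(−6)·(−1) = −54 ≡ 1, so v_5 = 1^{−1} = 1 (mod 11).
  v = [6, 10, 8, 8, 1].
Step 2: syndromes of r = [8, 1, 6, 8, 10] (all sums mod 11).
  S_0 = Σ v_i r_i = 6·8 + 10·1 + 8·6 + 8·8 + 1·10 = 180 ≡ 4.
  S_1 = Σ v_i α_i r_i = 6·7·8 + 10·1·1 + 8·10·6 + 8·5·8 + 1·4·10 = 1186 ≡ 9.
  α_i^2 mod 11 = [5, 1, 1, 3, 5].
  S_2 = Σ v_i α_i^2 r_i = 6·5·8 + 10·1·1 + 8·1·6 + 8·3·8 + 1·5·10 = 540 ≡ 1.
  S = (4, 9, 1) ≠ 0, so r is not a codeword (an error is present).
Step 3: locate the error. For a single error e at position i, S_ℓ = v_i·e·α_i^ℓ, so α_err = S_1/S_0.
  S_0^{−1} = 4^{−1} = 3 (mod 11), so α_err = 9·3 = 27 ≡ 5 = α_4. Error position i = 4.
  Consistency check: S_2/S_1 = 1·5 = 5 ≡ 5 = α_err ✓ (single-error assumption holds).
Step 4: error magnitude e = S_0/v_4 = S_0·∏_{j≠4}(α_4 − α_j) = 4·7 = 28 ≡ 6 (mod 11).
Step 5: correct position 4: c_4 = r_4 − e = 8 − 6 ≡ 2 (mod 11). Hence c = [8, 1, 6, 2, 10].
  Check: interpolating c through the α_i gives m(x) = 9 + 3·x (degree < 2) with m(α_i) = c_i for every i, so c is indeed a codeword.


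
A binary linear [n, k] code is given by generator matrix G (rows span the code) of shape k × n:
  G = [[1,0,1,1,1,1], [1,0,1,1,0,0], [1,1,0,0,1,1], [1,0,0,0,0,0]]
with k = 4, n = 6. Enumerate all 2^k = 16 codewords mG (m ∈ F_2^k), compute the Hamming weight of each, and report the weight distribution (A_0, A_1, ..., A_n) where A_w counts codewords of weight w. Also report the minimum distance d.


Weight distribution: A_0 = 1, A_1 = 2, A_2 = 3, A_3 = 4, A_4 = 3, A_5 = 2, A_6 = 1. Minimum distance d = 1.

Enumerate all 2^4 = 16 messages m ∈ F_2^4.
For each, compute codeword c = mG in F_2^6, then tally its weight.
  m = 0000 → c = 000000, weight = 0.
  m = 1000 → c = 101111, weight = 5.
  m = 0100 → c = 101100, weight = 3.
  m = 1100 → c = 000011, weight = 2.
  m = 0010 → c = 110011, weight = 4.
  m = 1010 → c = 011100, weight = 3.
  m = 0110 → c = 011111, weight = 5.
  m = 1110 → c = 110000, weight = 2.
  m = 0001 → c = 100000, weight = 1.
  m = 1001 → c = 001111, weight = 4.
  m = 0101 → c = 001100, weight = 2.
  m = 1101 → c = 100011, weight = 3.
  m = 0011 → c = 010011, weight = 3.
  m = 1011 → c = 111100, weight = 4.
  m = 0111 → c = 111111, weight = 6.
  m = 1111 → c = 010000, weight = 1.
Tally weights:
  weight 0: 1 codewords.
  weight 1: 2 codewords.
  weight 2: 3 codewords.
  weight 3: 4 codewords.
  weight 4: 3 codewords.
  weight 5: 2 codewords.
  weight 6: 1 codewords.
Minimum distance d = smallest w > 0 with A_w > 0 = 1.
Sanity: Σ A_w = 16 = 2^4 = 16 ✓.


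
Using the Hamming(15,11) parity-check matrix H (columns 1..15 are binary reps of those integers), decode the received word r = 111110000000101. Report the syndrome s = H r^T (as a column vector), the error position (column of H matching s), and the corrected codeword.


s = (0, 0, 1, 1)^T, error position = 3, corrected codeword c = 110110000000101

Compute s = H r^T mod 2 one row at a time:
  s_1 = 0 + 0 + 0 + 0 + 0 + 1 + 0 + 1 = 2 ≡ 0 (mod 2).
  s_2 = 1 + 1 + 0 + 0 + 0 + 1 + 0 + 1 = 4 ≡ 0 (mod 2).
  s_3 = 1 + 1 + 0 + 0 + 0 + 0 + 0 + 1 = 3 ≡ 1 (mod 2).
  s_4 = 1 + 1 + 1 + 0 + 0 + 0 + 1 + 1 = 5 ≡ 1 (mod 2).
s = (0, 0, 1, 1)^T — this equals column 3 of H (binary 0011), so error is at position 3.
Correct: flip bit 3 of r = 111110000000101 to get c = 110110000000101.


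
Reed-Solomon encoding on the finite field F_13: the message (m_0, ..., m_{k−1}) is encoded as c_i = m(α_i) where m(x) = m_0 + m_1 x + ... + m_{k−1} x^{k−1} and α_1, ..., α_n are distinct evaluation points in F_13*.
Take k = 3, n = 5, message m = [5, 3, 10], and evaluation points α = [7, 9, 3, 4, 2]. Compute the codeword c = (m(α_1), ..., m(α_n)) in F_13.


c = [9, 10, 0, 8, 12]

Message polynomial: m(x) = 5 + 3·x + 10·x^2 (mod 13).
For each evaluation point α_i, compute m(α_i) mod 13:
  α_1 = 7: Horner steps 10 → 8 → 9, so m(7) = 9.
  α_2 = 9: Horner steps 10 → 2 → 10, so m(9) = 10.
  α_3 = 3: Horner steps 10 → 7 → 0, so m(3) = 0.
  α_4 = 4: Horner steps 10 → 4 → 8, so m(4) = 8.
  α_5 = 2: Horner steps 10 → 10 → 12, so m(2) = 12.
Codeword c = [9, 10, 0, 8, 12] ∈ F_13^5.


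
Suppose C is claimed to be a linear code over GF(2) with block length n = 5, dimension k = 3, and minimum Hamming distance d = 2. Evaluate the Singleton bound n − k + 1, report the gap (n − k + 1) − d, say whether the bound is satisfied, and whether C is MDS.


Singleton RHS = n − k + 1 = 3, slack = 1, bound satisfied, not MDS.

Singleton bound: d ≤ n − k + 1.
Here n = 5, k = 3, so n − k + 1 = 3.
Given d = 2, check d ≤ 3: YES.
Slack = (n − k + 1) − d = 1.
The code is NOT MDS (slack = 1 > 0).
Description: the claimed parameters are [5, 3, 2]_2; such a code would be non-MDS.


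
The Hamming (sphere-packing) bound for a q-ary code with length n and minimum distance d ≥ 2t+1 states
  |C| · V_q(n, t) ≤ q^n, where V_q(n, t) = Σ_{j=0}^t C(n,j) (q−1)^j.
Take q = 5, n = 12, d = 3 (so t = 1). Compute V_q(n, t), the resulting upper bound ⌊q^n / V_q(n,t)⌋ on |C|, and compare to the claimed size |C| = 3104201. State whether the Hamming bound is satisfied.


V_q(n, t) = 49, q^n = 244140625, Hamming bound = 4982461, |C| = 3104201 ≤ bound (satisfied).

Step 1: Compute V_q(n, t) = Σ_{j=0}^1 C(n, j) (q−1)^j.
  j = 0: C(12,0)·(4)^0 = 1·1 = 1.
  j = 1: C(12,1)·(4)^1 = 12·4 = 48.
  V_q(n, t) = 1 + 48 = 49.
Step 2: q^n = 5^12 = 244140625.
Step 3: Hamming bound ⌊q^n / V_q(n,t)⌋ = ⌊244140625/49⌋ = 4982461.
Step 4: Compare |C| = 3104201 to 4982461: satisfied.
The claimed |C| lies below the Hamming bound.


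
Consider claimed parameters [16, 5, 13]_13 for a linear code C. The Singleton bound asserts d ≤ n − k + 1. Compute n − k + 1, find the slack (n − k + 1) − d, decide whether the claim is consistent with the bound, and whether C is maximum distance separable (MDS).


Singleton RHS = n − k + 1 = 12, slack = -1, bound violated (no such code; not MDS).

Singleton bound: d ≤ n − k + 1.
Here n = 16, k = 5, so n − k + 1 = 12.
Given d = 13, check d ≤ 12: NO.
Slack = (n − k + 1) − d = -1.
The slack is negative: d = 13 exceeds n − k + 1 = 12 by 1, so the Singleton bound is violated and no linear [16, 5, 13]_13 code can exist. In particular it is not MDS (MDS requires d = n − k + 1 exactly).
Description: the claimed parameters are [16, 5, 13]_13; such a code would be impossible (violates the Singleton bound).


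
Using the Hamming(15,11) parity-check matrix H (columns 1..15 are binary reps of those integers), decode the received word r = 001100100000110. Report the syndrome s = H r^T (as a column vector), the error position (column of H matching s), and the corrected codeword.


s = (0, 0, 1, 1)^T, error position = 3, corrected codeword c = 000100100000110

Compute s = H r^T mod 2 one row at a time:
  s_1 = 0 + 0 + 0 + 0 + 0 + 1 + 1 + 0 = 2 ≡ 0 (mod 2).
  s_2 = 1 + 0 + 0 + 1 + 0 + 1 + 1 + 0 = 4 ≡ 0 (mod 2).
  s_3 = 0 + 1 + 0 + 1 + 0 + 0 + 1 + 0 = 3 ≡ 1 (mod 2).
  s_4 = 0 + 1 + 0 + 1 + 0 + 0 + 1 + 0 = 3 ≡ 1 (mod 2).
s = (0, 0, 1, 1)^T — this equals column 3 of H (binary 0011), so error is at position 3.
Correct: flip bit 3 of r = 001100100000110 to get c = 000100100000110.


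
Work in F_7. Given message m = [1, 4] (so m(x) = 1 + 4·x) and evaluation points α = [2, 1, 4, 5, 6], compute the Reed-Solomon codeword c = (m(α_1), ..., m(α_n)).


c = [2, 5, 3, 0, 4]

Message polynomial: m(x) = 1 + 4·x (mod 7).
For each evaluation point α_i, compute m(α_i) mod 7:
  α_1 = 2: Horner steps 4 → 2, so m(2) = 2.
  α_2 = 1: Horner steps 4 → 5, so m(1) = 5.
  α_3 = 4: Horner steps 4 → 3, so m(4) = 3.
  α_4 = 5: Horner steps 4 → 0, so m(5) = 0.
  α_5 = 6: Horner steps 4 → 4, so m(6) = 4.
Codeword c = [2, 5, 3, 0, 4] ∈ F_7^5.


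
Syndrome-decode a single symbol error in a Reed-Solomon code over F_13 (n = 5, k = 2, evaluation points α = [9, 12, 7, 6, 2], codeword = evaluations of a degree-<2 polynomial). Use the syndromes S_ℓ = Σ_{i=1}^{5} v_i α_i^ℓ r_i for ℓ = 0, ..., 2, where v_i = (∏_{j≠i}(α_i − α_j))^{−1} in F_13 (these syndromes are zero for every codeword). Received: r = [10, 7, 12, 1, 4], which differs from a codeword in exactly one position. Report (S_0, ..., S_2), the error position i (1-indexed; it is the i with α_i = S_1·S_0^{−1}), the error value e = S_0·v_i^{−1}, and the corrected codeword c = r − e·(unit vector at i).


S = (11, 1, 6), error at position 4, error magnitude e = 1, c = [10, 7, 12, 0, 4].

Step 1: column multipliers v_i = (∏_{j≠i}(α_i − α_j))^{−1} mod 13.
  i = 1 (α = 9): (9−12)(9−7)(9−6)(9−2) = (−3)·2·3·7 = −126 ≡ 4, so v_1 = 4^{−1} = 10 (mod 13).
  i = 2 (α = 12): (12−9)(12−7)(12−6)(12−2) = 3·5·6·10 = 900 ≡ 3, so v_2 = 3^{−1} = 9 (mod 13).
  i = 3 (α = 7): (7−9)(7−12)(7−6)(7−2) = (−2)·(−5)·1·5 = 50 ≡ 11, so v_3 = 11^{−1} = 6 (mod 13).
  i = 4 (α = 6): (6−9)(6−12)(6−7)(6−2) = (−3)·(−6)·(−1)·4 = −72 ≡ 6, so v_4 = 6^{−1} = 11 (mod 13).
  i = 5 (α = 2): (2−9)(2−12)(2−7)(2−6) = (−7)·(−10)·(−5)·(−4) = 1400 ≡ 9, so v_5 = 9^{−1} = 3 (mod 13).
  v = [10, 9, 6, 11, 3].
Step 2: syndromes of r = [10, 7, 12, 1, 4] (all sums mod 13).
  S_0 = Σ v_i r_i = 10·10 + 9·7 + 6·12 + 11·1 + 3·4 = 258 ≡ 11.
  S_1 = Σ v_i α_i r_i = 10·9·10 + 9·12·7 + 6·7·12 + 11·6·1 + 3·2·4 = 2250 ≡ 1.
  α_i^2 mod 13 = [3, 1, 10, 10, 4].
  S_2 = Σ v_i α_i^2 r_i = 10·3·10 + 9·1·7 + 6·10·12 + 11·10·1 + 3·4·4 = 1241 ≡ 6.
  S = (11, 1, 6) ≠ 0, so r is not a codeword (an error is present).
Step 3: locate the error. For a single error e at position i, S_ℓ = v_i·e·α_i^ℓ, so α_err = S_1/S_0.
  S_0^{−1} = 11^{−1} = 6 (mod 13), so α_err = 1·6 = 6 ≡ 6 = α_4. Error position i = 4.
  Consistency check: S_2/S_1 = 6·1 = 6 ≡ 6 = α_err ✓ (single-error assumption holds).
Step 4: error magnitude e = S_0/v_4 = S_0·∏_{j≠4}(α_4 − α_j) = 11·6 = 66 ≡ 1 (mod 13).
Step 5: correct position 4: c_4 = r_4 − e = 1 − 1 ≡ 0 (mod 13). Hence c = [10, 7, 12, 0, 4].
  Check: interpolating c through the α_i gives m(x) = 6 + 12·x (degree < 2) with m(α_i) = c_i for every i, so c is indeed a codeword.


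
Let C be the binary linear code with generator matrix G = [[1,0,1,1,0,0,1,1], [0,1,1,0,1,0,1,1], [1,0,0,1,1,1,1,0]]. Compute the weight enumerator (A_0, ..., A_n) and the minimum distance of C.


Weight distribution: A_0 = 1, A_3 = 1, A_4 = 2, A_5 = 3, A_6 = 1. Minimum distance d = 3.

Enumerate all 2^3 = 8 messages m ∈ F_2^3.
For each, compute codeword c = mG in F_2^8, then tally its weight.
  m = 000 → c = 00000000, weight = 0.
  m = 100 → c = 10110011, weight = 5.
  m = 010 → c = 01101011, weight = 5.
  m = 110 → c = 11011000, weight = 4.
  m = 001 → c = 10011110, weight = 5.
  m = 101 → c = 00101101, weight = 4.
  m = 011 → c = 11110101, weight = 6.
  m = 111 → c = 01000110, weight = 3.
Tally weights:
  weight 0: 1 codewords.
  weight 3: 1 codewords.
  weight 4: 2 codewords.
  weight 5: 3 codewords.
  weight 6: 1 codewords.
Minimum distance d = smallest w > 0 with A_w > 0 = 3.
Sanity: Σ A_w = 8 = 2^3 = 8 ✓.
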